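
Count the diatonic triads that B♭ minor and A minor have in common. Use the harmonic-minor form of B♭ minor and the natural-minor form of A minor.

1

Diatonic triads of B♭ minor (harmonic minor): B♭m (i), Cdim (ii°), D♭aug (III+), E♭m (iv), F (V), G♭ (VI), Adim (vii°).
Diatonic triads of A minor (natural minor): Am (i), Bdim (ii°), C (III), Dm (iv), Em (v), F (VI), G (VII).
Matching root and quality in both lists: F.
That gives 1 common triad.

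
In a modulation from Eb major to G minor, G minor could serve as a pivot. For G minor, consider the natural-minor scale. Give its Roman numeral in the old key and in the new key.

The scale of Eb major is Eb F G Ab Bb C D; G is degree 3, and the triad built there (G-Bb-D) is minor, so it is iii.
The scale of G minor (natural minor) is G A Bb C D Eb F; G is degree 1, and the triad built there (G-Bb-D) is minor, so it is i.

iii in Eb major; i in G minor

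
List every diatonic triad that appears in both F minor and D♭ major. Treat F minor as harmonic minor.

Triads in F minor (harmonic minor): Fm (i), Gdim (ii°), A♭aug (III+), B♭m (iv), C (V), D♭ (VI), Edim (vii°).
Triads in D♭ major: D♭ (I), E♭m (ii), Fm (iii), G♭ (IV), A♭ (V), B♭m (vi), Cdim (vii°).
Shared triads with their functions: Fm (i in F minor, iii in D♭ major); B♭m (iv in F minor, vi in D♭ major); D♭ (VI in F minor, I in D♭ major).

Fm, B♭m, D♭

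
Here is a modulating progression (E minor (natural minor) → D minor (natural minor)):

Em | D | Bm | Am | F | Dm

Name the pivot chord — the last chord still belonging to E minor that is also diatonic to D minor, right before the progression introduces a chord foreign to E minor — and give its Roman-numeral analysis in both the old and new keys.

Chords diatonic to E minor: Em, F♯dim, G, Am, Bm, C, D.
Reading the progression, the first chord not in that set is F, so the modulation leaves E minor there.
The chord immediately before F is Am, which is diatonic to both keys: iv in E minor and v in D minor.

Am — iv in E minor, v in D minor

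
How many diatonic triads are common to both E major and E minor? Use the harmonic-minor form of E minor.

Diatonic triads of E major: E (I), F♯m (ii), G♯m (iii), A (IV), B (V), C♯m (vi), D♯dim (vii°).
Diatonic triads of E minor (harmonic minor): Em (i), F♯dim (ii°), Gaug (III+), Am (iv), B (V), C (VI), D♯dim (vii°).
Matching root and quality in both lists: B, D♯dim.
That gives 2 common triads.

2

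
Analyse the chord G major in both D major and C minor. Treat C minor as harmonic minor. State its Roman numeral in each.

IV in D major; V in C minor

The scale of D major is D E F# G A B C#; G is degree 4, and the triad built there (G-B-D) is major, so it is IV.
The scale of C minor (harmonic minor) is C D Eb F G Ab B; G is degree 5, and the triad built there (G-B-D) is major, so it is V.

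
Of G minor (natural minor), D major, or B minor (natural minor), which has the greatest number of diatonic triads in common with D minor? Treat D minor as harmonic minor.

Triads of D minor (harmonic minor): Dm (i), Edim (ii°), Faug (III+), Gm (iv), A (V), Bb (VI), C#dim (vii°).
G minor (natural minor) shares 3: Dm, Gm, Bb.
D major shares 2: A, C#dim.
B minor (natural minor) shares 2: A, C#dim.
The most common triads (3) are shared with G minor.

G minor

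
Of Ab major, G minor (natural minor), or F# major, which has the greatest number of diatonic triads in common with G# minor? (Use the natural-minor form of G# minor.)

Triads of G# minor (natural minor): G# minor (i), A# diminished (ii°), B major (III), C# minor (iv), D# minor (v), E major (VI), F# major (VII).
Ab major shares 0: none.
G minor (natural minor) shares 0: none.
F# major shares 4: G#m, B, D#m, F#.
The most common triads (4) are shared with F# major.

F# major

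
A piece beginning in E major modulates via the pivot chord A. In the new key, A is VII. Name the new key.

B minor

The numeral VII denotes a major triad on scale degree 7. With A on degree 7, the tonic of the new key is B.
Degree 7 carries a major triad in natural-minor keys, so the destination is B minor.
Check: the diatonic triads of B minor (natural minor) are Bm (i), C♯dim (ii°), D (III), Em (iv), F♯m (v), G (VI), A (VII) — A is indeed VII.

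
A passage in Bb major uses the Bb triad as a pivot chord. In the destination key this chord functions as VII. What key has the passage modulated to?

C minor

The numeral VII denotes a major triad on scale degree 7. With Bb on degree 7, the tonic of the new key is C.
Degree 7 carries a major triad in natural-minor keys, so the destination is C minor.
Check: the diatonic triads of C minor (natural minor) are Cm (i), Ddim (ii°), Eb (III), Fm (iv), Gm (v), Ab (VI), Bb (VII) — Bb is indeed VII.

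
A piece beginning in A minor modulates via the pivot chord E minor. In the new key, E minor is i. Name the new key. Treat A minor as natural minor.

E minor

The numeral i denotes a minor triad on scale degree 1. With E on degree 1, the tonic of the new key is E.
Degree 1 carries a minor triad in minor keys, so the destination is E minor.
Check: the diatonic triads of E minor (natural minor) are Em (i), F#dim (ii°), G (III), Am (iv), Bm (v), C (VI), D (VII) — E minor is indeed i.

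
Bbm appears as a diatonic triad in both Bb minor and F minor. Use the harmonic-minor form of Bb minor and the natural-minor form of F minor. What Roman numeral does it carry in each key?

i in Bb minor; iv in F minor

The scale of Bb minor (harmonic minor) is Bb C Db Eb F Gb A; Bb is degree 1, and the triad built there (Bb-Db-F) is minor, so it is i.
The scale of F minor (natural minor) is F G Ab Bb C Db Eb; Bb is degree 4, and the triad built there (Bb-Db-F) is minor, so it is iv.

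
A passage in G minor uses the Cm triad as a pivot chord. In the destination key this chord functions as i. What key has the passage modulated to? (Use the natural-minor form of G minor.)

The numeral i denotes a minor triad on scale degree 1. With C on degree 1, the tonic of the new key is C.
Degree 1 carries a minor triad in minor keys, so the destination is C minor.
Check: the diatonic triads of C minor (natural minor) are Cm (i), Ddim (ii°), Eb (III), Fm (iv), Gm (v), Ab (VI), Bb (VII) — Cm is indeed i.

C minor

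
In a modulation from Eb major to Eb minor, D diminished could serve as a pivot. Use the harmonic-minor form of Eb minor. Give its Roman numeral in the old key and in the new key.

vii° in Eb major; vii° in Eb minor

The scale of Eb major is Eb F G Ab Bb C D; D is degree 7, and the triad built there (D-F-Ab) is diminished, so it is vii°.
The scale of Eb minor (harmonic minor) is Eb F Gb Ab Bb Cb D; D is degree 7, and the triad built there (D-F-Ab) is diminished, so it is vii°.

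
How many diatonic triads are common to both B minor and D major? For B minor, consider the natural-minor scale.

Diatonic triads of B minor (natural minor): Bm (i), C♯dim (ii°), D (III), Em (iv), F♯m (v), G (VI), A (VII).
Diatonic triads of D major: D (I), Em (ii), F♯m (iii), G (IV), A (V), Bm (vi), C♯dim (vii°).
Matching root and quality in both lists: Bm, C♯dim, D, Em, F♯m, G, A.
That gives 7 common triads.

7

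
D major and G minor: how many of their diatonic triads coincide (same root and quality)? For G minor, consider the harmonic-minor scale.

Diatonic triads of D major: D (I), Em (ii), F#m (iii), G (IV), A (V), Bm (vi), C#dim (vii°).
Diatonic triads of G minor (harmonic minor): Gm (i), Adim (ii°), Bbaug (III+), Cm (iv), D (V), Eb (VI), F#dim (vii°).
Matching root and quality in both lists: D.
That gives 1 common triad.

1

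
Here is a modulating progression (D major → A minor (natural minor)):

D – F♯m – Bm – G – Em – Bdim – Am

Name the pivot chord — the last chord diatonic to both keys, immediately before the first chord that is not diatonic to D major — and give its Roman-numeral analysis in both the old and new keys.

Em — ii in D major, v in A minor

Chords diatonic to D major: D, Em, F♯m, G, A, Bm, C♯dim.
Reading the progression, the first chord not in that set is Bdim, so the modulation leaves D major there.
The chord immediately before Bdim is Em, which is diatonic to both keys: ii in D major and v in A minor.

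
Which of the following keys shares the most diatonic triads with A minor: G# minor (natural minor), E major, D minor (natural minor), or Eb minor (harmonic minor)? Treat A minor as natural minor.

D minor

Triads of A minor (natural minor): A minor (i), B diminished (ii°), C major (III), D minor (iv), E minor (v), F major (VI), G major (VII).
G# minor (natural minor) shares 0: none.
E major shares 0: none.
D minor (natural minor) shares 4: Am, C, Dm, F.
Eb minor (harmonic minor) shares 0: none.
The most common triads (4) are shared with D minor.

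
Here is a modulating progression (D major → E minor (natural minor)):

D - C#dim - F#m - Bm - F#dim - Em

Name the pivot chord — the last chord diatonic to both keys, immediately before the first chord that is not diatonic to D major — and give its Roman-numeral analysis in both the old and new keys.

Bm — vi in D major, v in E minor

Chords diatonic to D major: D, Em, F#m, G, A, Bm, C#dim.
Reading the progression, the first chord not in that set is F#dim, so the modulation leaves D major there.
The chord immediately before F#dim is Bm, which is diatonic to both keys: vi in D major and v in E minor.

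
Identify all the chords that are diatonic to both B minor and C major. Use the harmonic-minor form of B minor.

Triads in B minor (harmonic minor): B minor (i), C♯ diminished (ii°), D augmented (III+), E minor (iv), F♯ major (V), G major (VI), A♯ diminished (vii°).
Triads in C major: C major (I), D minor (ii), E minor (iii), F major (IV), G major (V), A minor (vi), B diminished (vii°).
Shared triads with their functions: E minor (iv in B minor, iii in C major); G major (VI in B minor, V in C major).

Em, G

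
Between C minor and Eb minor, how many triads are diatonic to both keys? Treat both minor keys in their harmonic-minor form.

1

Diatonic triads of C minor (harmonic minor): Cm (i), Ddim (ii°), Ebaug (III+), Fm (iv), G (V), Ab (VI), Bdim (vii°).
Diatonic triads of Eb minor (harmonic minor): Ebm (i), Fdim (ii°), Gbaug (III+), Abm (iv), Bb (V), Cb (VI), Ddim (vii°).
Matching root and quality in both lists: Ddim.
That gives 1 common triad.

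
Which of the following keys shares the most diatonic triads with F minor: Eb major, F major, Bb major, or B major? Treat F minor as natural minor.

Triads of F minor (natural minor): Fm (i), Gdim (ii°), Ab (III), Bbm (iv), Cm (v), Db (VI), Eb (VII).
Eb major shares 4: Fm, Ab, Cm, Eb.
F major shares 0: none.
Bb major shares 2: Cm, Eb.
B major shares 0: none.
The most common triads (4) are shared with Eb major.

Eb major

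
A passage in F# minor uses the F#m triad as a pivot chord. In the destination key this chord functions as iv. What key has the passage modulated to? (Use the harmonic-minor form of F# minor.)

C# minor

The numeral iv denotes a minor triad on scale degree 4. With F# on degree 4, the tonic of the new key is C#.
Degree 4 carries a minor triad in minor keys, so the destination is C# minor.
Check: the diatonic triads of C# minor (natural minor) are C#m (i), D#dim (ii°), E (III), F#m (iv), G#m (v), A (VI), B (VII) — F#m is indeed iv.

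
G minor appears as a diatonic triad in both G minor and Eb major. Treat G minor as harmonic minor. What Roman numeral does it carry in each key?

i in G minor; iii in Eb major

The scale of G minor (harmonic minor) is G A Bb C D Eb F#; G is degree 1, and the triad built there (G-Bb-D) is minor, so it is i.
The scale of Eb major is Eb F G Ab Bb C D; G is degree 3, and the triad built there (G-Bb-D) is minor, so it is iii.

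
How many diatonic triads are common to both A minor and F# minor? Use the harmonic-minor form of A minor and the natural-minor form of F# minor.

Diatonic triads of A minor (harmonic minor): Am (i), Bdim (ii°), Caug (III+), Dm (iv), E (V), F (VI), G#dim (vii°).
Diatonic triads of F# minor (natural minor): F#m (i), G#dim (ii°), A (III), Bm (iv), C#m (v), D (VI), E (VII).
Matching root and quality in both lists: E, G#dim.
That gives 2 common triads.

2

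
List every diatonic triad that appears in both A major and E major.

Triads in A major: A major (I), B minor (ii), C# minor (iii), D major (IV), E major (V), F# minor (vi), G# diminished (vii°).
Triads in E major: E major (I), F# minor (ii), G# minor (iii), A major (IV), B major (V), C# minor (vi), D# diminished (vii°).
Shared triads with their functions: A major (I in A major, IV in E major); C# minor (iii in A major, vi in E major); E major (V in A major, I in E major); F# minor (vi in A major, ii in E major).

A, C#m, E, F#m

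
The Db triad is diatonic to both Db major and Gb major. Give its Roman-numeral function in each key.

I in Db major; V in Gb major

The scale of Db major is Db Eb F Gb Ab Bb C; Db is degree 1, and the triad built there (Db-F-Ab) is major, so it is I.
The scale of Gb major is Gb Ab Bb Cb Db Eb F; Db is degree 5, and the triad built there (Db-F-Ab) is major, so it is V.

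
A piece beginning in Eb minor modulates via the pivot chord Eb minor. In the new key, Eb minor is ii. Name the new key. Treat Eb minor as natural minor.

Db major

The numeral ii denotes a minor triad on scale degree 2. With Eb on degree 2, the tonic of the new key is Db.
Degree 2 carries a minor triad in major keys, so the destination is Db major.
Check: the diatonic triads of Db major are Db (I), Ebm (ii), Fm (iii), Gb (IV), Ab (V), Bbm (vi), Cdim (vii°) — Eb minor is indeed ii.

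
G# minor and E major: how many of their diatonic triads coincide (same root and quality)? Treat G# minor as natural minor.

Diatonic triads of G# minor (natural minor): G# minor (i), A# diminished (ii°), B major (III), C# minor (iv), D# minor (v), E major (VI), F# major (VII).
Diatonic triads of E major: E major (I), F# minor (ii), G# minor (iii), A major (IV), B major (V), C# minor (vi), D# diminished (vii°).
Matching root and quality in both lists: G# minor, B major, C# minor, E major.
That gives 4 common triads.

4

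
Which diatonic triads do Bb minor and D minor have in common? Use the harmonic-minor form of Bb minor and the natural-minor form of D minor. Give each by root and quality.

F

Triads in Bb minor (harmonic minor): Bbm (i), Cdim (ii°), Dbaug (III+), Ebm (iv), F (V), Gb (VI), Adim (vii°).
Triads in D minor (natural minor): Dm (i), Edim (ii°), F (III), Gm (iv), Am (v), Bb (VI), C (VII).
Shared triads with their functions: F (V in Bb minor, III in D minor).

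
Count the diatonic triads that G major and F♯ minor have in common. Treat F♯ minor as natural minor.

2

Diatonic triads of G major: G (I), Am (ii), Bm (iii), C (IV), D (V), Em (vi), F♯dim (vii°).
Diatonic triads of F♯ minor (natural minor): F♯m (i), G♯dim (ii°), A (III), Bm (iv), C♯m (v), D (VI), E (VII).
Matching root and quality in both lists: Bm, D.
That gives 2 common triads.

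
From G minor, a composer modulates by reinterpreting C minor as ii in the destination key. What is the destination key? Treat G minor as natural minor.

Bb major

The numeral ii denotes a minor triad on scale degree 2. With C on degree 2, the tonic of the new key is Bb.
Degree 2 carries a minor triad in major keys, so the destination is Bb major.
Check: the diatonic triads of Bb major are Bb (I), Cm (ii), Dm (iii), Eb (IV), F (V), Gm (vi), Adim (vii°) — C minor is indeed ii.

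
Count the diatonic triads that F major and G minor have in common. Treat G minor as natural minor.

Diatonic triads of F major: F (I), Gm (ii), Am (iii), Bb (IV), C (V), Dm (vi), Edim (vii°).
Diatonic triads of G minor (natural minor): Gm (i), Adim (ii°), Bb (III), Cm (iv), Dm (v), Eb (VI), F (VII).
Matching root and quality in both lists: F, Gm, Bb, Dm.
That gives 4 common triads.

4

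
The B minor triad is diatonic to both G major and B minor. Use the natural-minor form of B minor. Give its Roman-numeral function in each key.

The scale of G major is G A B C D E F#; B is degree 3, and the triad built there (B-D-F#) is minor, so it is iii.
The scale of B minor (natural minor) is B C# D E F# G A; B is degree 1, and the triad built there (B-D-F#) is minor, so it is i.

iii in G major; i in B minor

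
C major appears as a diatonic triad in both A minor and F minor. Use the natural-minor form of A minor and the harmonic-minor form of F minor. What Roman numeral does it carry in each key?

III in A minor; V in F minor

The scale of A minor (natural minor) is A B C D E F G; C is degree 3, and the triad built there (C-E-G) is major, so it is III.
The scale of F minor (harmonic minor) is F G Ab Bb C Db E; C is degree 5, and the triad built there (C-E-G) is major, so it is V.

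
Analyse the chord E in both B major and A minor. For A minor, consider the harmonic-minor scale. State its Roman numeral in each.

The scale of B major is B C# D# E F# G# A#; E is degree 4, and the triad built there (E-G#-B) is major, so it is IV.
The scale of A minor (harmonic minor) is A B C D E F G#; E is degree 5, and the triad built there (E-G#-B) is major, so it is V.

IV in B major; V in A minor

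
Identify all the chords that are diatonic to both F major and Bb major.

F, Gm, Bb, Dm

Triads in F major: F (I), Gm (ii), Am (iii), Bb (IV), C (V), Dm (vi), Edim (vii°).
Triads in Bb major: Bb (I), Cm (ii), Dm (iii), Eb (IV), F (V), Gm (vi), Adim (vii°).
Shared triads with their functions: F (I in F major, V in Bb major); Gm (ii in F major, vi in Bb major); Bb (IV in F major, I in Bb major); Dm (vi in F major, iii in Bb major).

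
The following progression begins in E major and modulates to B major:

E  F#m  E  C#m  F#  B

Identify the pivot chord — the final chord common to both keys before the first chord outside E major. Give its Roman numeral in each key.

Chords diatonic to E major: E, F#m, G#m, A, B, C#m, D#dim.
Reading the progression, the first chord not in that set is F#, so the modulation leaves E major there.
The chord immediately before F# is C#m, which is diatonic to both keys: vi in E major and ii in B major.

C#m — vi in E major, ii in B major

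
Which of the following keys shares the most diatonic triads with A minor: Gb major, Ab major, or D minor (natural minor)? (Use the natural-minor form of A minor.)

Triads of A minor (natural minor): A minor (i), B diminished (ii°), C major (III), D minor (iv), E minor (v), F major (VI), G major (VII).
Gb major shares 0: none.
Ab major shares 0: none.
D minor (natural minor) shares 4: Am, C, Dm, F.
The most common triads (4) are shared with D minor.

D minor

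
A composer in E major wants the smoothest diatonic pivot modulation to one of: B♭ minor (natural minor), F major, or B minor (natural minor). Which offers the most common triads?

B minor

Triads of E major: E (I), F♯m (ii), G♯m (iii), A (IV), B (V), C♯m (vi), D♯dim (vii°).
B♭ minor (natural minor) shares 0: none.
F major shares 0: none.
B minor (natural minor) shares 2: F♯m, A.
The most common triads (2) are shared with B minor.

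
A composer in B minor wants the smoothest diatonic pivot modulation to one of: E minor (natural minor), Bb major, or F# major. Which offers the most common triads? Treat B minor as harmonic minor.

Triads of B minor (harmonic minor): Bm (i), C#dim (ii°), Daug (III+), Em (iv), F# (V), G (VI), A#dim (vii°).
E minor (natural minor) shares 3: Bm, Em, G.
Bb major shares 0: none.
F# major shares 1: F#.
The most common triads (3) are shared with E minor.

E minor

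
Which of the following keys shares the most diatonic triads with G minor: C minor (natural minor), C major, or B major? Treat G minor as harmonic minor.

Triads of G minor (harmonic minor): Gm (i), Adim (ii°), Bbaug (III+), Cm (iv), D (V), Eb (VI), F#dim (vii°).
C minor (natural minor) shares 3: Gm, Cm, Eb.
C major shares 0: none.
B major shares 0: none.
The most common triads (3) are shared with C minor.

C minor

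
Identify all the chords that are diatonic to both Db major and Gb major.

Db, Ebm, Gb, Bbm

Triads in Db major: Db (I), Ebm (ii), Fm (iii), Gb (IV), Ab (V), Bbm (vi), Cdim (vii°).
Triads in Gb major: Gb (I), Abm (ii), Bbm (iii), Cb (IV), Db (V), Ebm (vi), Fdim (vii°).
Shared triads with their functions: Db (I in Db major, V in Gb major); Ebm (ii in Db major, vi in Gb major); Gb (IV in Db major, I in Gb major); Bbm (vi in Db major, iii in Gb major).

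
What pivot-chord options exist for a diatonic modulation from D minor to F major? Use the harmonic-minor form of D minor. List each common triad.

Dm, Edim, Gm, Bb

Triads in D minor (harmonic minor): Dm (i), Edim (ii°), Faug (III+), Gm (iv), A (V), Bb (VI), C#dim (vii°).
Triads in F major: F (I), Gm (ii), Am (iii), Bb (IV), C (V), Dm (vi), Edim (vii°).
Shared triads with their functions: Dm (i in D minor, vi in F major); Edim (ii° in D minor, vii° in F major); Gm (iv in D minor, ii in F major); Bb (VI in D minor, IV in F major).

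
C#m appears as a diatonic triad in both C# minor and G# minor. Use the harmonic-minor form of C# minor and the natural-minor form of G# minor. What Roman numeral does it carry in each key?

The scale of C# minor (harmonic minor) is C# D# E F# G# A B#; C# is degree 1, and the triad built there (C#-E-G#) is minor, so it is i.
The scale of G# minor (natural minor) is G# A# B C# D# E F#; C# is degree 4, and the triad built there (C#-E-G#) is minor, so it is iv.

i in C# minor; iv in G# minor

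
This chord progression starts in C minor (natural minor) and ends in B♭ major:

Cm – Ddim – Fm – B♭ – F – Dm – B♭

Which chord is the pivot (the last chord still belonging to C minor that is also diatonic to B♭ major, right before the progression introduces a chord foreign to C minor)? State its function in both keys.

Chords diatonic to C minor: Cm, Ddim, E♭, Fm, Gm, A♭, B♭.
Reading the progression, the first chord not in that set is F, so the modulation leaves C minor there.
The chord immediately before F is B♭, which is diatonic to both keys: VII in C minor and I in B♭ major.

B♭ — VII in C minor, I in B♭ major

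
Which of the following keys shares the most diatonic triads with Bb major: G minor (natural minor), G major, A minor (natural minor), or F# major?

Triads of Bb major: Bb (I), Cm (ii), Dm (iii), Eb (IV), F (V), Gm (vi), Adim (vii°).
G minor (natural minor) shares 7: Bb, Cm, Dm, Eb, F, Gm, Adim.
G major shares 0: none.
A minor (natural minor) shares 2: Dm, F.
F# major shares 0: none.
The most common triads (7) are shared with G minor.

G minor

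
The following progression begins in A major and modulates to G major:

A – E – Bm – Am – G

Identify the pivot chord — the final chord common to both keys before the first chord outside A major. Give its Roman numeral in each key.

Chords diatonic to A major: A, Bm, C♯m, D, E, F♯m, G♯dim.
Reading the progression, the first chord not in that set is Am, so the modulation leaves A major there.
The chord immediately before Am is Bm, which is diatonic to both keys: ii in A major and iii in G major.

Bm — ii in A major, iii in G major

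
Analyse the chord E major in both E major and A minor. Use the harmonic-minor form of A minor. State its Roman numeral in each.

The scale of E major is E F♯ G♯ A B C♯ D♯; E is degree 1, and the triad built there (E-G♯-B) is major, so it is I.
The scale of A minor (harmonic minor) is A B C D E F G♯; E is degree 5, and the triad built there (E-G♯-B) is major, so it is V.

I in E major; V in A minor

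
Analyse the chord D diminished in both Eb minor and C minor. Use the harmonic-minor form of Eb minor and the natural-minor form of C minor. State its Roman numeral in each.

The scale of Eb minor (harmonic minor) is Eb F Gb Ab Bb Cb D; D is degree 7, and the triad built there (D-F-Ab) is diminished, so it is vii°.
The scale of C minor (natural minor) is C D Eb F G Ab Bb; D is degree 2, and the triad built there (D-F-Ab) is diminished, so it is ii°.

vii° in Eb minor; ii° in C minor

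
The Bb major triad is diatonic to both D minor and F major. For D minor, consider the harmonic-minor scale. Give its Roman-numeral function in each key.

The scale of D minor (harmonic minor) is D E F G A Bb C#; Bb is degree 6, and the triad built there (Bb-D-F) is major, so it is VI.
The scale of F major is F G A Bb C D E; Bb is degree 4, and the triad built there (Bb-D-F) is major, so it is IV.

VI in D minor; IV in F major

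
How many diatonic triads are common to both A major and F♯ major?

0

Diatonic triads of A major: A (I), Bm (ii), C♯m (iii), D (IV), E (V), F♯m (vi), G♯dim (vii°).
Diatonic triads of F♯ major: F♯ (I), G♯m (ii), A♯m (iii), B (IV), C♯ (V), D♯m (vi), E♯dim (vii°).
No triad has the same root and quality in both keys.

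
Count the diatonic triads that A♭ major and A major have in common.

Diatonic triads of A♭ major: A♭ (I), B♭m (ii), Cm (iii), D♭ (IV), E♭ (V), Fm (vi), Gdim (vii°).
Diatonic triads of A major: A (I), Bm (ii), C♯m (iii), D (IV), E (V), F♯m (vi), G♯dim (vii°).
No triad has the same root and quality in both keys.

0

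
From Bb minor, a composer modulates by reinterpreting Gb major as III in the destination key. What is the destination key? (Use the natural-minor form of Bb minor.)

Eb minor

The numeral III denotes a major triad on scale degree 3. With Gb on degree 3, the tonic of the new key is Eb.
Degree 3 carries a major triad in natural-minor keys, so the destination is Eb minor.
Check: the diatonic triads of Eb minor (natural minor) are Ebm (i), Fdim (ii°), Gb (III), Abm (iv), Bbm (v), Cb (VI), Db (VII) — Gb major is indeed III.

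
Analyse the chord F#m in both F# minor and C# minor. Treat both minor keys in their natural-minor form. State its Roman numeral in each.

i in F# minor; iv in C# minor

The scale of F# minor (natural minor) is F# G# A B C# D E; F# is degree 1, and the triad built there (F#-A-C#) is minor, so it is i.
The scale of C# minor (natural minor) is C# D# E F# G# A B; F# is degree 4, and the triad built there (F#-A-C#) is minor, so it is iv.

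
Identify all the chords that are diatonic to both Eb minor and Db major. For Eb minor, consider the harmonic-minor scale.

Triads in Eb minor (harmonic minor): Eb minor (i), F diminished (ii°), Gb augmented (III+), Ab minor (iv), Bb major (V), Cb major (VI), D diminished (vii°).
Triads in Db major: Db major (I), Eb minor (ii), F minor (iii), Gb major (IV), Ab major (V), Bb minor (vi), C diminished (vii°).
Shared triads with their functions: Eb minor (i in Eb minor, ii in Db major).

Ebm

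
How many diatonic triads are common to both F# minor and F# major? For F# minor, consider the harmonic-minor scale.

2

Diatonic triads of F# minor (harmonic minor): F#m (i), G#dim (ii°), Aaug (III+), Bm (iv), C# (V), D (VI), E#dim (vii°).
Diatonic triads of F# major: F# (I), G#m (ii), A#m (iii), B (IV), C# (V), D#m (vi), E#dim (vii°).
Matching root and quality in both lists: C#, E#dim.
That gives 2 common triads.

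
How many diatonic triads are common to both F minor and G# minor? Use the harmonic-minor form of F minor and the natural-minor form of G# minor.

Diatonic triads of F minor (harmonic minor): Fm (i), Gdim (ii°), Abaug (III+), Bbm (iv), C (V), Db (VI), Edim (vii°).
Diatonic triads of G# minor (natural minor): G#m (i), A#dim (ii°), B (III), C#m (iv), D#m (v), E (VI), F# (VII).
No triad has the same root and quality in both keys.

0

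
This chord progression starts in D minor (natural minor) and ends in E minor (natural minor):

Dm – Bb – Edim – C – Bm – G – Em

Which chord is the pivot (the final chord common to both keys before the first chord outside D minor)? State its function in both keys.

Chords diatonic to D minor: Dm, Edim, F, Gm, Am, Bb, C.
Reading the progression, the first chord not in that set is Bm, so the modulation leaves D minor there.
The chord immediately before Bm is C, which is diatonic to both keys: VII in D minor and VI in E minor.

C — VII in D minor, VI in E minor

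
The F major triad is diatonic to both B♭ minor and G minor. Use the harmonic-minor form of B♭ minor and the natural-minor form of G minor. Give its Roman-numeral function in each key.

V in B♭ minor; VII in G minor

The scale of B♭ minor (harmonic minor) is B♭ C D♭ E♭ F G♭ A; F is degree 5, and the triad built there (F-A-C) is major, so it is V.
The scale of G minor (natural minor) is G A B♭ C D E♭ F; F is degree 7, and the triad built there (F-A-C) is major, so it is VII.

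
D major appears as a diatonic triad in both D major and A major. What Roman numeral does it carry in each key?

The scale of D major is D E F# G A B C#; D is degree 1, and the triad built there (D-F#-A) is major, so it is I.
The scale of A major is A B C# D E F# G#; D is degree 4, and the triad built there (D-F#-A) is major, so it is IV.

I in D major; IV in A major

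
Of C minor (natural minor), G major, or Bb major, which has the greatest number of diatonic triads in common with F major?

Triads of F major: F major (I), G minor (ii), A minor (iii), Bb major (IV), C major (V), D minor (vi), E diminished (vii°).
C minor (natural minor) shares 2: Gm, Bb.
G major shares 2: Am, C.
Bb major shares 4: F, Gm, Bb, Dm.
The most common triads (4) are shared with Bb major.

Bb major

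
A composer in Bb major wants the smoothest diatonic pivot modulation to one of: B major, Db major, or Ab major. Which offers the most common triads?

Triads of Bb major: Bb major (I), C minor (ii), D minor (iii), Eb major (IV), F major (V), G minor (vi), A diminished (vii°).
B major shares 0: none.
Db major shares 0: none.
Ab major shares 2: Cm, Eb.
The most common triads (2) are shared with Ab major.

Ab major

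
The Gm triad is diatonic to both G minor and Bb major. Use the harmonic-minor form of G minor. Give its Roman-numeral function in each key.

i in G minor; vi in Bb major

The scale of G minor (harmonic minor) is G A Bb C D Eb F#; G is degree 1, and the triad built there (G-Bb-D) is minor, so it is i.
The scale of Bb major is Bb C D Eb F G A; G is degree 6, and the triad built there (G-Bb-D) is minor, so it is vi.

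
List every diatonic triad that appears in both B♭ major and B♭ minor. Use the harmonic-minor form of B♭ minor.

F, Adim

Triads in B♭ major: B♭ (I), Cm (ii), Dm (iii), E♭ (IV), F (V), Gm (vi), Adim (vii°).
Triads in B♭ minor (harmonic minor): B♭m (i), Cdim (ii°), D♭aug (III+), E♭m (iv), F (V), G♭ (VI), Adim (vii°).
Shared triads with their functions: F (V in B♭ major, V in B♭ minor); Adim (vii° in B♭ major, vii° in B♭ minor).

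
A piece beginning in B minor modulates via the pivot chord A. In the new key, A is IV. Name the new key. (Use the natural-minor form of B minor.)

The numeral IV denotes a major triad on scale degree 4. With A on degree 4, the tonic of the new key is E.
Degree 4 carries a major triad in major keys, so the destination is E major.
Check: the diatonic triads of E major are E (I), F#m (ii), G#m (iii), A (IV), B (V), C#m (vi), D#dim (vii°) — A is indeed IV.

E major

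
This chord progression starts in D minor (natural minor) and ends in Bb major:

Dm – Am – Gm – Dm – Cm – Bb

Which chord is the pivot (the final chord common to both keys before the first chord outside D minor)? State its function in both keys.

Chords diatonic to D minor: Dm, Edim, F, Gm, Am, Bb, C.
Reading the progression, the first chord not in that set is Cm, so the modulation leaves D minor there.
The chord immediately before Cm is Dm, which is diatonic to both keys: i in D minor and iii in Bb major.

Dm — i in D minor, iii in Bb major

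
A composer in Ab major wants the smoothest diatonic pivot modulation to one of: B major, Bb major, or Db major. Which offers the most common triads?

Db major

Triads of Ab major: Ab (I), Bbm (ii), Cm (iii), Db (IV), Eb (V), Fm (vi), Gdim (vii°).
B major shares 0: none.
Bb major shares 2: Cm, Eb.
Db major shares 4: Ab, Bbm, Db, Fm.
The most common triads (4) are shared with Db major.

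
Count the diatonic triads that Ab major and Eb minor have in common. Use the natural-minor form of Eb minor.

2

Diatonic triads of Ab major: Ab (I), Bbm (ii), Cm (iii), Db (IV), Eb (V), Fm (vi), Gdim (vii°).
Diatonic triads of Eb minor (natural minor): Ebm (i), Fdim (ii°), Gb (III), Abm (iv), Bbm (v), Cb (VI), Db (VII).
Matching root and quality in both lists: Bbm, Db.
That gives 2 common triads.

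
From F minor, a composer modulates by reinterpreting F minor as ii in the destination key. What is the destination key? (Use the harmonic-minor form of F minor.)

The numeral ii denotes a minor triad on scale degree 2. With F on degree 2, the tonic of the new key is Eb.
Degree 2 carries a minor triad in major keys, so the destination is Eb major.
Check: the diatonic triads of Eb major are Eb (I), Fm (ii), Gm (iii), Ab (IV), Bb (V), Cm (vi), Ddim (vii°) — F minor is indeed ii.

Eb major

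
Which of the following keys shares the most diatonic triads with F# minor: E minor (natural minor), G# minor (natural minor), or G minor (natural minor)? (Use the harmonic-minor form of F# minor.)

Triads of F# minor (harmonic minor): F#m (i), G#dim (ii°), Aaug (III+), Bm (iv), C# (V), D (VI), E#dim (vii°).
E minor (natural minor) shares 2: Bm, D.
G# minor (natural minor) shares 0: none.
G minor (natural minor) shares 0: none.
The most common triads (2) are shared with E minor.

E minor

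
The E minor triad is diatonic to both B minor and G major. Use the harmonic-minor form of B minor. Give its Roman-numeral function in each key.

iv in B minor; vi in G major

The scale of B minor (harmonic minor) is B C# D E F# G A#; E is degree 4, and the triad built there (E-G-B) is minor, so it is iv.
The scale of G major is G A B C D E F#; E is degree 6, and the triad built there (E-G-B) is minor, so it is vi.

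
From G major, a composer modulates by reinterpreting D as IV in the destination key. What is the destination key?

The numeral IV denotes a major triad on scale degree 4. With D on degree 4, the tonic of the new key is A.
Degree 4 carries a major triad in major keys, so the destination is A major.
Check: the diatonic triads of A major are A (I), Bm (ii), C#m (iii), D (IV), E (V), F#m (vi), G#dim (vii°) — D is indeed IV.

A major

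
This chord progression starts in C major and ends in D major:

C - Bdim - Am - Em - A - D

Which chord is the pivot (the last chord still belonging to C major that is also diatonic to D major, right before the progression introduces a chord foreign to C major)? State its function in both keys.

Em — iii in C major, ii in D major

Chords diatonic to C major: C, Dm, Em, F, G, Am, Bdim.
Reading the progression, the first chord not in that set is A, so the modulation leaves C major there.
The chord immediately before A is Em, which is diatonic to both keys: iii in C major and ii in D major.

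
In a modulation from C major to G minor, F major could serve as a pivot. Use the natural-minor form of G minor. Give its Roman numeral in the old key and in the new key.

IV in C major; VII in G minor

The scale of C major is C D E F G A B; F is degree 4, and the triad built there (F-A-C) is major, so it is IV.
The scale of G minor (natural minor) is G A Bb C D Eb F; F is degree 7, and the triad built there (F-A-C) is major, so it is VII.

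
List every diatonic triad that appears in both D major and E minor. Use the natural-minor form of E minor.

D, Em, G, Bm

Triads in D major: D (I), Em (ii), F#m (iii), G (IV), A (V), Bm (vi), C#dim (vii°).
Triads in E minor (natural minor): Em (i), F#dim (ii°), G (III), Am (iv), Bm (v), C (VI), D (VII).
Shared triads with their functions: D (I in D major, VII in E minor); Em (ii in D major, i in E minor); G (IV in D major, III in E minor); Bm (vi in D major, v in E minor).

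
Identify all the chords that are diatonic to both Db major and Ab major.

Db, Fm, Ab, Bbm

Triads in Db major: Db (I), Ebm (ii), Fm (iii), Gb (IV), Ab (V), Bbm (vi), Cdim (vii°).
Triads in Ab major: Ab (I), Bbm (ii), Cm (iii), Db (IV), Eb (V), Fm (vi), Gdim (vii°).
Shared triads with their functions: Db (I in Db major, IV in Ab major); Fm (iii in Db major, vi in Ab major); Ab (V in Db major, I in Ab major); Bbm (vi in Db major, ii in Ab major).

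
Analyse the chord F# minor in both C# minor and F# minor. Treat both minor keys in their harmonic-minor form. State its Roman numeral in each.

The scale of C# minor (harmonic minor) is C# D# E F# G# A B#; F# is degree 4, and the triad built there (F#-A-C#) is minor, so it is iv.
The scale of F# minor (harmonic minor) is F# G# A B C# D E#; F# is degree 1, and the triad built there (F#-A-C#) is minor, so it is i.

iv in C# minor; i in F# minor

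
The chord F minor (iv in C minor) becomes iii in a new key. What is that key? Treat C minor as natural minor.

The numeral iii denotes a minor triad on scale degree 3. With F on degree 3, the tonic of the new key is D♭.
Degree 3 carries a minor triad in major keys, so the destination is D♭ major.
Check: the diatonic triads of D♭ major are D♭ (I), E♭m (ii), Fm (iii), G♭ (IV), A♭ (V), B♭m (vi), Cdim (vii°) — F minor is indeed iii.

D♭ major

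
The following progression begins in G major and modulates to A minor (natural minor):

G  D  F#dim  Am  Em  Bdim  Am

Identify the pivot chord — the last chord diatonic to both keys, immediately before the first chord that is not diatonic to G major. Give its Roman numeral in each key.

Em — vi in G major, v in A minor

Chords diatonic to G major: G, Am, Bm, C, D, Em, F#dim.
Reading the progression, the first chord not in that set is Bdim, so the modulation leaves G major there.
The chord immediately before Bdim is Em, which is diatonic to both keys: vi in G major and v in A minor.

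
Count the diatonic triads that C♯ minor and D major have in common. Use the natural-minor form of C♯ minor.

Diatonic triads of C♯ minor (natural minor): C♯m (i), D♯dim (ii°), E (III), F♯m (iv), G♯m (v), A (VI), B (VII).
Diatonic triads of D major: D (I), Em (ii), F♯m (iii), G (IV), A (V), Bm (vi), C♯dim (vii°).
Matching root and quality in both lists: F♯m, A.
That gives 2 common triads.

2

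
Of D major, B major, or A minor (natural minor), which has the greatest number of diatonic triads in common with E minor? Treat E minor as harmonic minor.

Triads of E minor (harmonic minor): Em (i), F#dim (ii°), Gaug (III+), Am (iv), B (V), C (VI), D#dim (vii°).
D major shares 1: Em.
B major shares 1: B.
A minor (natural minor) shares 3: Em, Am, C.
The most common triads (3) are shared with A minor.

A minor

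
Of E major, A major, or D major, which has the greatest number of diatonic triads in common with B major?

Triads of B major: B major (I), C# minor (ii), D# minor (iii), E major (IV), F# major (V), G# minor (vi), A# diminished (vii°).
E major shares 4: B, C#m, E, G#m.
A major shares 2: C#m, E.
D major shares 0: none.
The most common triads (4) are shared with E major.

E major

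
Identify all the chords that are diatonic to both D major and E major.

Triads in D major: D (I), Em (ii), F#m (iii), G (IV), A (V), Bm (vi), C#dim (vii°).
Triads in E major: E (I), F#m (ii), G#m (iii), A (IV), B (V), C#m (vi), D#dim (vii°).
Shared triads with their functions: F#m (iii in D major, ii in E major); A (V in D major, IV in E major).

F#m, A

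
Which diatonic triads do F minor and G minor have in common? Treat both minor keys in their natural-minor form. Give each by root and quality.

Cm, Eb

Triads in F minor (natural minor): Fm (i), Gdim (ii°), Ab (III), Bbm (iv), Cm (v), Db (VI), Eb (VII).
Triads in G minor (natural minor): Gm (i), Adim (ii°), Bb (III), Cm (iv), Dm (v), Eb (VI), F (VII).
Shared triads with their functions: Cm (v in F minor, iv in G minor); Eb (VII in F minor, VI in G minor).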